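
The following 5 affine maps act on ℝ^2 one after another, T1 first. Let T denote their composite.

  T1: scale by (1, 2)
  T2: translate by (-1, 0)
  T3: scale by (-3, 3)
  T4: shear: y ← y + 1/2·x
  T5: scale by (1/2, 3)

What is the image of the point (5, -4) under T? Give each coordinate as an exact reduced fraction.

T(p) = (-6, -90)

T1 scale by (1, 2): (5, -4) → (5, -8)
T2 translate by (-1, 0): (5, -8) → (4, -8)
T3 scale by (-3, 3): (4, -8) → (-12, -24)
T4 shear: y ← y + 1/2·x: (-12, -24) → (-12, -30)
T5 scale by (1/2, 3): (-12, -30) → (-6, -90)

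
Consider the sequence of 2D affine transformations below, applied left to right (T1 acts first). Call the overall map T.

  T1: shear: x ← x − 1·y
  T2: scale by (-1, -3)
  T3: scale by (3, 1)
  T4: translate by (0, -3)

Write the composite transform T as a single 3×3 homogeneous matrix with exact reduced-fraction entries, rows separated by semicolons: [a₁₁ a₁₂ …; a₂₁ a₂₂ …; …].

T1 = [1 -1 0; 0 1 0; 0 0 1]
T2·T1 = [-1 1 0; 0 -3 0; 0 0 1]
T3·…·T1 = [-3 3 0; 0 -3 0; 0 0 1]
T4·…·T1 = [-3 3 0; 0 -3 -3; 0 0 1]

T = [-3 3 0; 0 -3 -3; 0 0 1]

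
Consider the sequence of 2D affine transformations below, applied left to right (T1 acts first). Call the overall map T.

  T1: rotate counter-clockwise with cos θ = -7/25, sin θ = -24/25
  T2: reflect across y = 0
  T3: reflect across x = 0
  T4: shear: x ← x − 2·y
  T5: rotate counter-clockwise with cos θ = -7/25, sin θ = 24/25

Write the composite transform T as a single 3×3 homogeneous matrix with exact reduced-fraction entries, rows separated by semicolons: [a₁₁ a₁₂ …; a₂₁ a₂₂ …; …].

T1 = [-7/25 24/25 0; -24/25 -7/25 0; 0 0 1]
T2·T1 = [-7/25 24/25 0; 24/25 7/25 0; 0 0 1]
T3·…·T1 = [7/25 -24/25 0; 24/25 7/25 0; 0 0 1]
T4·…·T1 = [-41/25 -38/25 0; 24/25 7/25 0; 0 0 1]
T5·…·T1 = [-289/625 98/625 0; -1152/625 -961/625 0; 0 0 1]

T = [-289/625 98/625 0; -1152/625 -961/625 0; 0 0 1]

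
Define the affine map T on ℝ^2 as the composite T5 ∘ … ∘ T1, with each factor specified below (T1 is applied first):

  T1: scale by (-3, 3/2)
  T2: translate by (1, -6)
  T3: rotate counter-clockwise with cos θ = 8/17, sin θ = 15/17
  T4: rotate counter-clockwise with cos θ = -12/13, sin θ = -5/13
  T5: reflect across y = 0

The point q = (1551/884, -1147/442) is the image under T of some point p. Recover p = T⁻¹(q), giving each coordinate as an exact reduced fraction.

p = (5/4, 5)

T1 = [-3 0 0; 0 3/2 0; 0 0 1]
T2·T1 = [-3 0 1; 0 3/2 -6; 0 0 1]
T3·…·T1 = [-24/17 -45/34 98/17; -45/17 12/17 -33/17; 0 0 1]
T4·…·T1 = [63/221 330/221 -1341/221; 660/221 -63/442 -94/221; 0 0 1]
T5·…·T1 = [63/221 330/221 -1341/221; -660/221 63/442 94/221; 0 0 1]
det M = 9/2; M⁻¹ = [7/221 -220/663 1/3; 440/663 14/221 4; 0 0 1]
M⁻¹ · (1551/884, -1147/442)ᵀ = (5/4, 5)ᵀ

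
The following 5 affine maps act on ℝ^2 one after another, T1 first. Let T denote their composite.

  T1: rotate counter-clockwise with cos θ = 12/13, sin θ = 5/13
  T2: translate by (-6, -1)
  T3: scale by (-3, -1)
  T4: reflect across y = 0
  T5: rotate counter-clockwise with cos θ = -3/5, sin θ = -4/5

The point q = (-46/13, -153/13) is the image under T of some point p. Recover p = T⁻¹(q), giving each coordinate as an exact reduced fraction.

p = (4, 4)

T1 = [12/13 -5/13 0; 5/13 12/13 0; 0 0 1]
T2·T1 = [12/13 -5/13 -6; 5/13 12/13 -1; 0 0 1]
T3·…·T1 = [-36/13 15/13 18; -5/13 -12/13 1; 0 0 1]
T4·…·T1 = [-36/13 15/13 18; 5/13 12/13 -1; 0 0 1]
T5·…·T1 = [128/65 3/65 -58/5; 129/65 -96/65 -69/5; 0 0 1]
det M = -3; M⁻¹ = [32/65 1/65 77/13; 43/65 -128/195 -18/13; 0 0 1]
M⁻¹ · (-46/13, -153/13)ᵀ = (4, 4)ᵀ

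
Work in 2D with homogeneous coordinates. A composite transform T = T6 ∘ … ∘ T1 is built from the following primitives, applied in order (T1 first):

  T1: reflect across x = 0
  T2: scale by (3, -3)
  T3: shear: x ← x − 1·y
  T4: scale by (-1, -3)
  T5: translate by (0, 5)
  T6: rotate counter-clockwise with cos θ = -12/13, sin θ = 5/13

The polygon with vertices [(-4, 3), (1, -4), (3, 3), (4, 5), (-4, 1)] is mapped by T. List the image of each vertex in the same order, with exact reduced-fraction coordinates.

image vertices: (92/13, -489/13), (-25/13, 447/13), (-160/13, -384/13), (-214/13, -615/13), (110/13, -243/13)

T1 reflect across x = 0: (-4, 3) → (4, 3); (1, -4) → (-1, -4); (3, 3) → (-3, 3); (4, 5) → (-4, 5); (-4, 1) → (4, 1)
T2 scale by (3, -3): (4, 3) → (12, -9); (-1, -4) → (-3, 12); (-3, 3) → (-9, -9); (-4, 5) → (-12, -15); (4, 1) → (12, -3)
T3 shear: x ← x − 1·y: (12, -9) → (21, -9); (-3, 12) → (-15, 12); (-9, -9) → (0, -9); (-12, -15) → (3, -15); (12, -3) → (15, -3)
T4 scale by (-1, -3): (21, -9) → (-21, 27); (-15, 12) → (15, -36); (0, -9) → (0, 27); (3, -15) → (-3, 45); (15, -3) → (-15, 9)
T5 translate by (0, 5): (-21, 27) → (-21, 32); (15, -36) → (15, -31); (0, 27) → (0, 32); (-3, 45) → (-3, 50); (-15, 9) → (-15, 14)
T6 rotate counter-clockwise with cos θ = -12/13, sin θ = 5/13: (-21, 32) → (92/13, -489/13); (15, -31) → (-25/13, 447/13); (0, 32) → (-160/13, -384/13); (-3, 50) → (-214/13, -615/13); (-15, 14) → (110/13, -243/13)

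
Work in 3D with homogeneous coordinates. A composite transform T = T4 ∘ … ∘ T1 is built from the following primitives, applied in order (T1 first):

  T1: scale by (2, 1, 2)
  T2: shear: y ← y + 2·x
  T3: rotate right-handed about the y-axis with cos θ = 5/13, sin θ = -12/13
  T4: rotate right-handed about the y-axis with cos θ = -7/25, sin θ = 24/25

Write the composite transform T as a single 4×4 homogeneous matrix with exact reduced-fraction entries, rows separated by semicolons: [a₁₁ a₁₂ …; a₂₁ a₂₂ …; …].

T = [506/325 0 408/325 0; 4 1 0 0; -408/325 0 506/325 0; 0 0 0 1]

T1 = [2 0 0 0; 0 1 0 0; 0 0 2 0; 0 0 0 1]
T2·T1 = [2 0 0 0; 4 1 0 0; 0 0 2 0; 0 0 0 1]
T3·…·T1 = [10/13 0 -24/13 0; 4 1 0 0; 24/13 0 10/13 0; 0 0 0 1]
T4·…·T1 = [506/325 0 408/325 0; 4 1 0 0; -408/325 0 506/325 0; 0 0 0 1]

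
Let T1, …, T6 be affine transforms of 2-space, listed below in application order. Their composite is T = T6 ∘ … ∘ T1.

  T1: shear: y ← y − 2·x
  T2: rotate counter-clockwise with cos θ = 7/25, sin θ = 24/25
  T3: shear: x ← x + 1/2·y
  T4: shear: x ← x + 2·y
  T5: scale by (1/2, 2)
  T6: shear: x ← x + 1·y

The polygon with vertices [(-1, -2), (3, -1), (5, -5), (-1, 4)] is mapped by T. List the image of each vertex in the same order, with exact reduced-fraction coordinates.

image vertices: (-163/50, -48/25), (677/100, 46/25), (197/20, 6/5), (-17/25, 36/25)

T1 shear: y ← y − 2·x: (-1, -2) → (-1, 0); (3, -1) → (3, -7); (5, -5) → (5, -15); (-1, 4) → (-1, 6)
T2 rotate counter-clockwise with cos θ = 7/25, sin θ = 24/25: (-1, 0) → (-7/25, -24/25); (3, -7) → (189/25, 23/25); (5, -15) → (79/5, 3/5); (-1, 6) → (-151/25, 18/25)
T3 shear: x ← x + 1/2·y: (-7/25, -24/25) → (-19/25, -24/25); (189/25, 23/25) → (401/50, 23/25); (79/5, 3/5) → (161/10, 3/5); (-151/25, 18/25) → (-142/25, 18/25)
T4 shear: x ← x + 2·y: (-19/25, -24/25) → (-67/25, -24/25); (401/50, 23/25) → (493/50, 23/25); (161/10, 3/5) → (173/10, 3/5); (-142/25, 18/25) → (-106/25, 18/25)
T5 scale by (1/2, 2): (-67/25, -24/25) → (-67/50, -48/25); (493/50, 23/25) → (493/100, 46/25); (173/10, 3/5) → (173/20, 6/5); (-106/25, 18/25) → (-53/25, 36/25)
T6 shear: x ← x + 1·y: (-67/50, -48/25) → (-163/50, -48/25); (493/100, 46/25) → (677/100, 46/25); (173/20, 6/5) → (197/20, 6/5); (-53/25, 36/25) → (-17/25, 36/25)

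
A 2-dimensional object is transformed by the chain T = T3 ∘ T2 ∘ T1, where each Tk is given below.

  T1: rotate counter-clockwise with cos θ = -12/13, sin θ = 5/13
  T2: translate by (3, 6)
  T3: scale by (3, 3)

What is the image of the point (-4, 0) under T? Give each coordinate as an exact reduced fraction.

T1 rotate counter-clockwise with cos θ = -12/13, sin θ = 5/13: (-4, 0) → (48/13, -20/13)
T2 translate by (3, 6): (48/13, -20/13) → (87/13, 58/13)
T3 scale by (3, 3): (87/13, 58/13) → (261/13, 174/13)

T(p) = (261/13, 174/13)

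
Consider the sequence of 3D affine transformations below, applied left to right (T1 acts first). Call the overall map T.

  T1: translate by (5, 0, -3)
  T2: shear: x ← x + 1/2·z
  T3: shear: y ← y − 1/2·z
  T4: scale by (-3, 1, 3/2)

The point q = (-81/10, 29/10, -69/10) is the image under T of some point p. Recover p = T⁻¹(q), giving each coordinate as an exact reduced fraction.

p = (0, 3/5, -8/5)

T1 = [1 0 0 5; 0 1 0 0; 0 0 1 -3; 0 0 0 1]
T2·T1 = [1 0 1/2 7/2; 0 1 0 0; 0 0 1 -3; 0 0 0 1]
T3·…·T1 = [1 0 1/2 7/2; 0 1 -1/2 3/2; 0 0 1 -3; 0 0 0 1]
T4·…·T1 = [-3 0 -3/2 -21/2; 0 1 -1/2 3/2; 0 0 3/2 -9/2; 0 0 0 1]
det M = -9/2; M⁻¹ = [-1/3 0 -1/3 -5; 0 1 1/3 0; 0 0 2/3 3; 0 0 0 1]
M⁻¹ · (-81/10, 29/10, -69/10)ᵀ = (0, 3/5, -8/5)ᵀ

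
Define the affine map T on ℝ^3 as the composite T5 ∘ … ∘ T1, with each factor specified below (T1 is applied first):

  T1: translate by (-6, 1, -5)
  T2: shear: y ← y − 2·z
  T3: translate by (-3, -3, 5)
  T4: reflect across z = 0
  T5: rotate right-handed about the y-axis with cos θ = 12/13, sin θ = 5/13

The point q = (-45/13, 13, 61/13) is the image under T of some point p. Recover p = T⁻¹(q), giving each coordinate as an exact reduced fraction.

p = (4, -1, -3)

T1 = [1 0 0 -6; 0 1 0 1; 0 0 1 -5; 0 0 0 1]
T2·T1 = [1 0 0 -6; 0 1 -2 11; 0 0 1 -5; 0 0 0 1]
T3·…·T1 = [1 0 0 -9; 0 1 -2 8; 0 0 1 0; 0 0 0 1]
T4·…·T1 = [1 0 0 -9; 0 1 -2 8; 0 0 -1 0; 0 0 0 1]
T5·…·T1 = [12/13 0 -5/13 -108/13; 0 1 -2 8; -5/13 0 -12/13 45/13; 0 0 0 1]
det M = -1; M⁻¹ = [12/13 0 -5/13 9; -10/13 1 -24/13 -8; -5/13 0 -12/13 0; 0 0 0 1]
M⁻¹ · (-45/13, 13, 61/13)ᵀ = (4, -1, -3)ᵀ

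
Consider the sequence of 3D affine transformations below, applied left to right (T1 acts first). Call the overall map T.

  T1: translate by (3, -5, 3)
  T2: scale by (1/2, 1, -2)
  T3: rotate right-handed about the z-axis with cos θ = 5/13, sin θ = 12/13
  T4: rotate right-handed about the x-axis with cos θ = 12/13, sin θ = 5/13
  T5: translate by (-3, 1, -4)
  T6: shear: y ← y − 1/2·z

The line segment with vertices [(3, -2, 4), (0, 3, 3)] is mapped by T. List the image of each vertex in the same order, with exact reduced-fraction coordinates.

image vertices: (60/13, 5037/338, -2855/169), (-15/26, 2299/169, -2508/169)

T1 translate by (3, -5, 3): (3, -2, 4) → (6, -7, 7); (0, 3, 3) → (3, -2, 6)
T2 scale by (1/2, 1, -2): (6, -7, 7) → (3, -7, -14); (3, -2, 6) → (3/2, -2, -12)
T3 rotate right-handed about the z-axis with cos θ = 5/13, sin θ = 12/13: (3, -7, -14) → (99/13, 1/13, -14); (3/2, -2, -12) → (63/26, 8/13, -12)
T4 rotate right-handed about the x-axis with cos θ = 12/13, sin θ = 5/13: (99/13, 1/13, -14) → (99/13, 922/169, -2179/169); (63/26, 8/13, -12) → (63/26, 876/169, -1832/169)
T5 translate by (-3, 1, -4): (99/13, 922/169, -2179/169) → (60/13, 1091/169, -2855/169); (63/26, 876/169, -1832/169) → (-15/26, 1045/169, -2508/169)
T6 shear: y ← y − 1/2·z: (60/13, 1091/169, -2855/169) → (60/13, 5037/338, -2855/169); (-15/26, 1045/169, -2508/169) → (-15/26, 2299/169, -2508/169)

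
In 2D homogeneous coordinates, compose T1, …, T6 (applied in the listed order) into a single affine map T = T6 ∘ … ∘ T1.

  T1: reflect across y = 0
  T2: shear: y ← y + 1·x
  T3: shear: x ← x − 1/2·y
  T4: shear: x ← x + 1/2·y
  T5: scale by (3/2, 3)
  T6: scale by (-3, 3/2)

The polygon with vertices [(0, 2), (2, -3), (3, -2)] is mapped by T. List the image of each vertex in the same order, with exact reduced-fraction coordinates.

image vertices: (0, -9), (-9, 45/2), (-27/2, 45/2)

T1 reflect across y = 0: (0, 2) → (0, -2); (2, -3) → (2, 3); (3, -2) → (3, 2)
T2 shear: y ← y + 1·x: (0, -2) → (0, -2); (2, 3) → (2, 5); (3, 2) → (3, 5)
T3 shear: x ← x − 1/2·y: (0, -2) → (1, -2); (2, 5) → (-1/2, 5); (3, 5) → (1/2, 5)
T4 shear: x ← x + 1/2·y: (1, -2) → (0, -2); (-1/2, 5) → (2, 5); (1/2, 5) → (3, 5)
T5 scale by (3/2, 3): (0, -2) → (0, -6); (2, 5) → (3, 15); (3, 5) → (9/2, 15)
T6 scale by (-3, 3/2): (0, -6) → (0, -9); (3, 15) → (-9, 45/2); (9/2, 15) → (-27/2, 45/2)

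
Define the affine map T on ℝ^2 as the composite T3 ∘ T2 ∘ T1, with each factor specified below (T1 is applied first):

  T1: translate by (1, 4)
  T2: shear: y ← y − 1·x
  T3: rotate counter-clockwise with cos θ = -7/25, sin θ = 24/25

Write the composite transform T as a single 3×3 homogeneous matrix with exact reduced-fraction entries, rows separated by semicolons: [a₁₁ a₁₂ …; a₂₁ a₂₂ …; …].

T = [17/25 -24/25 -79/25; 31/25 -7/25 3/25; 0 0 1]

T1 = [1 0 1; 0 1 4; 0 0 1]
T2·T1 = [1 0 1; -1 1 3; 0 0 1]
T3·…·T1 = [17/25 -24/25 -79/25; 31/25 -7/25 3/25; 0 0 1]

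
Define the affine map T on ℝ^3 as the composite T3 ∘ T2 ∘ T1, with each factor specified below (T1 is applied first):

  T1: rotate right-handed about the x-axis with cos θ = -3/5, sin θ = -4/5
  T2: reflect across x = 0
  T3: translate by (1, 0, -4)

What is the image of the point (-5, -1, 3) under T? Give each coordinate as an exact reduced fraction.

T(p) = (6, 3, -5)

T1 rotate right-handed about the x-axis with cos θ = -3/5, sin θ = -4/5: (-5, -1, 3) → (-5, 3, -1)
T2 reflect across x = 0: (-5, 3, -1) → (5, 3, -1)
T3 translate by (1, 0, -4): (5, 3, -1) → (6, 3, -5)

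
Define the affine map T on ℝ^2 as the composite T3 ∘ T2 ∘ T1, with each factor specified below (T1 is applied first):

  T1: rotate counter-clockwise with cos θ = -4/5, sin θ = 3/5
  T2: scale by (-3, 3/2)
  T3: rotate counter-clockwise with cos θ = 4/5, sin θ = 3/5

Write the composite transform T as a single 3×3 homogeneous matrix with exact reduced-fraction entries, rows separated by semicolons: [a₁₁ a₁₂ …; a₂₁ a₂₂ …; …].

T1 = [-4/5 -3/5 0; 3/5 -4/5 0; 0 0 1]
T2·T1 = [12/5 9/5 0; 9/10 -6/5 0; 0 0 1]
T3·…·T1 = [69/50 54/25 0; 54/25 3/25 0; 0 0 1]

T = [69/50 54/25 0; 54/25 3/25 0; 0 0 1]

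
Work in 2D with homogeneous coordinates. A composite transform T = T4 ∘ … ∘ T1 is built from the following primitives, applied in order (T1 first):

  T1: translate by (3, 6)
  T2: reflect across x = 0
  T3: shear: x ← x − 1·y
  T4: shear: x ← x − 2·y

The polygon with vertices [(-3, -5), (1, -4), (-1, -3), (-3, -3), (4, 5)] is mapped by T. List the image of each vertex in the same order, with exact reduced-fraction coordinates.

image vertices: (-3, 1), (-10, 2), (-11, 3), (-9, 3), (-40, 11)

T1 translate by (3, 6): (-3, -5) → (0, 1); (1, -4) → (4, 2); (-1, -3) → (2, 3); (-3, -3) → (0, 3); (4, 5) → (7, 11)
T2 reflect across x = 0: (0, 1) → (0, 1); (4, 2) → (-4, 2); (2, 3) → (-2, 3); (0, 3) → (0, 3); (7, 11) → (-7, 11)
T3 shear: x ← x − 1·y: (0, 1) → (-1, 1); (-4, 2) → (-6, 2); (-2, 3) → (-5, 3); (0, 3) → (-3, 3); (-7, 11) → (-18, 11)
T4 shear: x ← x − 2·y: (-1, 1) → (-3, 1); (-6, 2) → (-10, 2); (-5, 3) → (-11, 3); (-3, 3) → (-9, 3); (-18, 11) → (-40, 11)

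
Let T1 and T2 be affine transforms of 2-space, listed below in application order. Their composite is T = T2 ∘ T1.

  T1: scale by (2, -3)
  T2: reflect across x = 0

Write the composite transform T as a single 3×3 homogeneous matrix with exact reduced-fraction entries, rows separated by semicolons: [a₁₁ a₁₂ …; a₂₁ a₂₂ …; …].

T = [-2 0 0; 0 -3 0; 0 0 1]

T1 = [2 0 0; 0 -3 0; 0 0 1]
T2·T1 = [-2 0 0; 0 -3 0; 0 0 1]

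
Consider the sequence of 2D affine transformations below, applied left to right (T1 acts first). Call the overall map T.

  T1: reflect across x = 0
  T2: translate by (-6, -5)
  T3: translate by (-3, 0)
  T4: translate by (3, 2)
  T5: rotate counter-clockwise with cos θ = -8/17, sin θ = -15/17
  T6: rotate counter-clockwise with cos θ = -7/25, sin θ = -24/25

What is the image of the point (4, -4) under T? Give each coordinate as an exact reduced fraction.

T1 reflect across x = 0: (4, -4) → (-4, -4)
T2 translate by (-6, -5): (-4, -4) → (-10, -9)
T3 translate by (-3, 0): (-10, -9) → (-13, -9)
T4 translate by (3, 2): (-13, -9) → (-10, -7)
T5 rotate counter-clockwise with cos θ = -8/17, sin θ = -15/17: (-10, -7) → (-25/17, 206/17)
T6 rotate counter-clockwise with cos θ = -7/25, sin θ = -24/25: (-25/17, 206/17) → (5119/425, -842/425)

T(p) = (5119/425, -842/425)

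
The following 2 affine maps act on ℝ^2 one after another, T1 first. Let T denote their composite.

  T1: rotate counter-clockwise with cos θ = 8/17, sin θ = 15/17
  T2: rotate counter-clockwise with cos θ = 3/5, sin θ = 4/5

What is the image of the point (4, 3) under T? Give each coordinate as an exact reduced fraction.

T1 rotate counter-clockwise with cos θ = 8/17, sin θ = 15/17: (4, 3) → (-13/17, 84/17)
T2 rotate counter-clockwise with cos θ = 3/5, sin θ = 4/5: (-13/17, 84/17) → (-75/17, 40/17)

T(p) = (-75/17, 40/17)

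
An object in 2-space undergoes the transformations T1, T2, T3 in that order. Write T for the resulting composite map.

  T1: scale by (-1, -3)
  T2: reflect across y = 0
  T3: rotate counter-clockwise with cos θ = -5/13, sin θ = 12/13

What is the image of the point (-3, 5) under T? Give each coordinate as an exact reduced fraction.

T1 scale by (-1, -3): (-3, 5) → (3, -15)
T2 reflect across y = 0: (3, -15) → (3, 15)
T3 rotate counter-clockwise with cos θ = -5/13, sin θ = 12/13: (3, 15) → (-15, -3)

T(p) = (-15, -3)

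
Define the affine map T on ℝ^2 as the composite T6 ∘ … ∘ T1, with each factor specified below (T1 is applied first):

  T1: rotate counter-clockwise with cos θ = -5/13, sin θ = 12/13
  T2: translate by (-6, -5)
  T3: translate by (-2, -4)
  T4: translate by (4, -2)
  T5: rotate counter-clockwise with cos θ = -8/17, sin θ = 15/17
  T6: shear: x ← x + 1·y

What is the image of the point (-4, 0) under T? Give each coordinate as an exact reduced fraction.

T1 rotate counter-clockwise with cos θ = -5/13, sin θ = 12/13: (-4, 0) → (20/13, -48/13)
T2 translate by (-6, -5): (20/13, -48/13) → (-58/13, -113/13)
T3 translate by (-2, -4): (-58/13, -113/13) → (-84/13, -165/13)
T4 translate by (4, -2): (-84/13, -165/13) → (-32/13, -191/13)
T5 rotate counter-clockwise with cos θ = -8/17, sin θ = 15/17: (-32/13, -191/13) → (3121/221, 1048/221)
T6 shear: x ← x + 1·y: (3121/221, 1048/221) → (4169/221, 1048/221)

T(p) = (4169/221, 1048/221)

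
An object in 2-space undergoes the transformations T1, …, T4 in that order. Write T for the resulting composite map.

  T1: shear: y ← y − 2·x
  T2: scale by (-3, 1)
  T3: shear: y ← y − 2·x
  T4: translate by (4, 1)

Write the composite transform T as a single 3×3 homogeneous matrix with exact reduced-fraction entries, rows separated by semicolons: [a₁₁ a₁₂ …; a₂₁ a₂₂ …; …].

T1 = [1 0 0; -2 1 0; 0 0 1]
T2·T1 = [-3 0 0; -2 1 0; 0 0 1]
T3·…·T1 = [-3 0 0; 4 1 0; 0 0 1]
T4·…·T1 = [-3 0 4; 4 1 1; 0 0 1]

T = [-3 0 4; 4 1 1; 0 0 1]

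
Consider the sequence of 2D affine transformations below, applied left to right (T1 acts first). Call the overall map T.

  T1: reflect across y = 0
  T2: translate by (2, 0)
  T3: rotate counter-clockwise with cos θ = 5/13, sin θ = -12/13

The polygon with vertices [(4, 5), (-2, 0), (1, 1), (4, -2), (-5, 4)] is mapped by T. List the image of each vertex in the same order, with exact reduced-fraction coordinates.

T1 reflect across y = 0: (4, 5) → (4, -5); (-2, 0) → (-2, 0); (1, 1) → (1, -1); (4, -2) → (4, 2); (-5, 4) → (-5, -4)
T2 translate by (2, 0): (4, -5) → (6, -5); (-2, 0) → (0, 0); (1, -1) → (3, -1); (4, 2) → (6, 2); (-5, -4) → (-3, -4)
T3 rotate counter-clockwise with cos θ = 5/13, sin θ = -12/13: (6, -5) → (-30/13, -97/13); (0, 0) → (0, 0); (3, -1) → (3/13, -41/13); (6, 2) → (54/13, -62/13); (-3, -4) → (-63/13, 16/13)

image vertices: (-30/13, -97/13), (0, 0), (3/13, -41/13), (54/13, -62/13), (-63/13, 16/13)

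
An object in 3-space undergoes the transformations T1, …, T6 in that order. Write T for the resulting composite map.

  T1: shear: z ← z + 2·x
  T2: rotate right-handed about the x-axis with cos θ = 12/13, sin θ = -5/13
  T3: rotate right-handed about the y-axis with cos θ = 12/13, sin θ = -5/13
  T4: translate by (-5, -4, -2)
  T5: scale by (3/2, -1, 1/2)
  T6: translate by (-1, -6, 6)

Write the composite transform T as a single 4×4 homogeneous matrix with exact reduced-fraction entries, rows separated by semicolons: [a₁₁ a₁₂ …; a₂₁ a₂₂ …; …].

T1 = [1 0 0 0; 0 1 0 0; 2 0 1 0; 0 0 0 1]
T2·T1 = [1 0 0 0; 10/13 12/13 5/13 0; 24/13 -5/13 12/13 0; 0 0 0 1]
T3·…·T1 = [36/169 25/169 -60/169 0; 10/13 12/13 5/13 0; 353/169 -60/169 144/169 0; 0 0 0 1]
T4·…·T1 = [36/169 25/169 -60/169 -5; 10/13 12/13 5/13 -4; 353/169 -60/169 144/169 -2; 0 0 0 1]
T5·…·T1 = [54/169 75/338 -90/169 -15/2; -10/13 -12/13 -5/13 4; 353/338 -30/169 72/169 -1; 0 0 0 1]
T6·…·T1 = [54/169 75/338 -90/169 -17/2; -10/13 -12/13 -5/13 -2; 353/338 -30/169 72/169 5; 0 0 0 1]

T = [54/169 75/338 -90/169 -17/2; -10/13 -12/13 -5/13 -2; 353/338 -30/169 72/169 5; 0 0 0 1]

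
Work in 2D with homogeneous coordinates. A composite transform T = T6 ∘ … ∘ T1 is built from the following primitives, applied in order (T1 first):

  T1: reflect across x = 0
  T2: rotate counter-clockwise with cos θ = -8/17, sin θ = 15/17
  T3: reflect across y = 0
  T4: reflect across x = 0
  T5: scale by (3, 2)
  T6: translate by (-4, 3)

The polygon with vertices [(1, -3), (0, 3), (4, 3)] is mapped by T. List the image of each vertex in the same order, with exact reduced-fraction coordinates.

T1 reflect across x = 0: (1, -3) → (-1, -3); (0, 3) → (0, 3); (4, 3) → (-4, 3)
T2 rotate counter-clockwise with cos θ = -8/17, sin θ = 15/17: (-1, -3) → (53/17, 9/17); (0, 3) → (-45/17, -24/17); (-4, 3) → (-13/17, -84/17)
T3 reflect across y = 0: (53/17, 9/17) → (53/17, -9/17); (-45/17, -24/17) → (-45/17, 24/17); (-13/17, -84/17) → (-13/17, 84/17)
T4 reflect across x = 0: (53/17, -9/17) → (-53/17, -9/17); (-45/17, 24/17) → (45/17, 24/17); (-13/17, 84/17) → (13/17, 84/17)
T5 scale by (3, 2): (-53/17, -9/17) → (-159/17, -18/17); (45/17, 24/17) → (135/17, 48/17); (13/17, 84/17) → (39/17, 168/17)
T6 translate by (-4, 3): (-159/17, -18/17) → (-227/17, 33/17); (135/17, 48/17) → (67/17, 99/17); (39/17, 168/17) → (-29/17, 219/17)

image vertices: (-227/17, 33/17), (67/17, 99/17), (-29/17, 219/17)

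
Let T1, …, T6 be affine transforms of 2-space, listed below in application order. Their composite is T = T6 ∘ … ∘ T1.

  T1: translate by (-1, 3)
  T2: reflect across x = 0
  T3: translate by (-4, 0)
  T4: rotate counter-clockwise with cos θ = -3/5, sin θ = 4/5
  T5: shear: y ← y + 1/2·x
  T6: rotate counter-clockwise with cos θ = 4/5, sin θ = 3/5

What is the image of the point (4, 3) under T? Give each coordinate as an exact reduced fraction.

T1 translate by (-1, 3): (4, 3) → (3, 6)
T2 reflect across x = 0: (3, 6) → (-3, 6)
T3 translate by (-4, 0): (-3, 6) → (-7, 6)
T4 rotate counter-clockwise with cos θ = -3/5, sin θ = 4/5: (-7, 6) → (-3/5, -46/5)
T5 shear: y ← y + 1/2·x: (-3/5, -46/5) → (-3/5, -19/2)
T6 rotate counter-clockwise with cos θ = 4/5, sin θ = 3/5: (-3/5, -19/2) → (261/50, -199/25)

T(p) = (261/50, -199/25)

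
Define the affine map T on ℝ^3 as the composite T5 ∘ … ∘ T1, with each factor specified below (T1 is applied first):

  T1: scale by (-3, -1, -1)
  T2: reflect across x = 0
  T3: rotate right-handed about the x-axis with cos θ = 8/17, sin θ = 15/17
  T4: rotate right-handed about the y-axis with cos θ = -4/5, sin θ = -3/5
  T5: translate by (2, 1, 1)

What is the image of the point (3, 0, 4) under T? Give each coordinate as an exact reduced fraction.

T1 scale by (-3, -1, -1): (3, 0, 4) → (-9, 0, -4)
T2 reflect across x = 0: (-9, 0, -4) → (9, 0, -4)
T3 rotate right-handed about the x-axis with cos θ = 8/17, sin θ = 15/17: (9, 0, -4) → (9, 60/17, -32/17)
T4 rotate right-handed about the y-axis with cos θ = -4/5, sin θ = -3/5: (9, 60/17, -32/17) → (-516/85, 60/17, 587/85)
T5 translate by (2, 1, 1): (-516/85, 60/17, 587/85) → (-346/85, 77/17, 672/85)

T(p) = (-346/85, 77/17, 672/85)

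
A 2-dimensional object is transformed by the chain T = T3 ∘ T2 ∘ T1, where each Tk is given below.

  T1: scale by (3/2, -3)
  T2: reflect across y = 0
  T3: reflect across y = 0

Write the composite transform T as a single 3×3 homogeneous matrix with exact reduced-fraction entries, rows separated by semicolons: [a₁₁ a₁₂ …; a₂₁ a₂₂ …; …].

T = [3/2 0 0; 0 -3 0; 0 0 1]

T1 = [3/2 0 0; 0 -3 0; 0 0 1]
T2·T1 = [3/2 0 0; 0 3 0; 0 0 1]
T3·…·T1 = [3/2 0 0; 0 -3 0; 0 0 1]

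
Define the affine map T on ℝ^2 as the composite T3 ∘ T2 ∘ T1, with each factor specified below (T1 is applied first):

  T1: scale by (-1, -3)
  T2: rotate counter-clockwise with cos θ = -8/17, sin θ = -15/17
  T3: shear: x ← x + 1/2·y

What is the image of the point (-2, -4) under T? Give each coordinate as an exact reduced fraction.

T(p) = (101/17, -126/17)

T1 scale by (-1, -3): (-2, -4) → (2, 12)
T2 rotate counter-clockwise with cos θ = -8/17, sin θ = -15/17: (2, 12) → (164/17, -126/17)
T3 shear: x ← x + 1/2·y: (164/17, -126/17) → (101/17, -126/17)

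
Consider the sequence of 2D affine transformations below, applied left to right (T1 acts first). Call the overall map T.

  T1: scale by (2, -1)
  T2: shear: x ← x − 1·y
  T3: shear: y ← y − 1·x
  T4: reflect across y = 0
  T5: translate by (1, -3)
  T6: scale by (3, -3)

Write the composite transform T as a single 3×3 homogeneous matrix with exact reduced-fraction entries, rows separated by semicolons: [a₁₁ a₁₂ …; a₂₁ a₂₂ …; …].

T = [6 3 3; -6 -6 9; 0 0 1]

T1 = [2 0 0; 0 -1 0; 0 0 1]
T2·T1 = [2 1 0; 0 -1 0; 0 0 1]
T3·…·T1 = [2 1 0; -2 -2 0; 0 0 1]
T4·…·T1 = [2 1 0; 2 2 0; 0 0 1]
T5·…·T1 = [2 1 1; 2 2 -3; 0 0 1]
T6·…·T1 = [6 3 3; -6 -6 9; 0 0 1]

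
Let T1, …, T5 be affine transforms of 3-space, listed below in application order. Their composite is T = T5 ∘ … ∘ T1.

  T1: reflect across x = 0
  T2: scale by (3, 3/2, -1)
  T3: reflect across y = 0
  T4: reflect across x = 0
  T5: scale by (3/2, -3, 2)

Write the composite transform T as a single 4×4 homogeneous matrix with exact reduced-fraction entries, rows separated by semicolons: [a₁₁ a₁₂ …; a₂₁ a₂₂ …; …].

T = [9/2 0 0 0; 0 9/2 0 0; 0 0 -2 0; 0 0 0 1]

T1 = [-1 0 0 0; 0 1 0 0; 0 0 1 0; 0 0 0 1]
T2·T1 = [-3 0 0 0; 0 3/2 0 0; 0 0 -1 0; 0 0 0 1]
T3·…·T1 = [-3 0 0 0; 0 -3/2 0 0; 0 0 -1 0; 0 0 0 1]
T4·…·T1 = [3 0 0 0; 0 -3/2 0 0; 0 0 -1 0; 0 0 0 1]
T5·…·T1 = [9/2 0 0 0; 0 9/2 0 0; 0 0 -2 0; 0 0 0 1]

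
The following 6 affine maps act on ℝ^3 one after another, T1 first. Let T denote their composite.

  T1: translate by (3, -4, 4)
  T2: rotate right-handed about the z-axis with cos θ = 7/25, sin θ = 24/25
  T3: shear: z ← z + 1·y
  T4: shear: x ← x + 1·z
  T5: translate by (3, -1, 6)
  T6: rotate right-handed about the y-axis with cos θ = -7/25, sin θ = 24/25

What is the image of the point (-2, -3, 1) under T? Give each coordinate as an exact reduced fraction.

T(p) = (142/25, -2, -406/25)

T1 translate by (3, -4, 4): (-2, -3, 1) → (1, -7, 5)
T2 rotate right-handed about the z-axis with cos θ = 7/25, sin θ = 24/25: (1, -7, 5) → (7, -1, 5)
T3 shear: z ← z + 1·y: (7, -1, 5) → (7, -1, 4)
T4 shear: x ← x + 1·z: (7, -1, 4) → (11, -1, 4)
T5 translate by (3, -1, 6): (11, -1, 4) → (14, -2, 10)
T6 rotate right-handed about the y-axis with cos θ = -7/25, sin θ = 24/25: (14, -2, 10) → (142/25, -2, -406/25)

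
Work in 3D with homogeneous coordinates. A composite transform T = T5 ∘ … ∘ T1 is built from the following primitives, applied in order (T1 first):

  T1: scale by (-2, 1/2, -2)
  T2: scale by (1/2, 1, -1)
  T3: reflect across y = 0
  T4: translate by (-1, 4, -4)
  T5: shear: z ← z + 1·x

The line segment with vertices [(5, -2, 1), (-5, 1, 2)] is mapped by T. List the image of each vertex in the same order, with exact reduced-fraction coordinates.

image vertices: (-6, 5, -8), (4, 7/2, 4)

T1 scale by (-2, 1/2, -2): (5, -2, 1) → (-10, -1, -2); (-5, 1, 2) → (10, 1/2, -4)
T2 scale by (1/2, 1, -1): (-10, -1, -2) → (-5, -1, 2); (10, 1/2, -4) → (5, 1/2, 4)
T3 reflect across y = 0: (-5, -1, 2) → (-5, 1, 2); (5, 1/2, 4) → (5, -1/2, 4)
T4 translate by (-1, 4, -4): (-5, 1, 2) → (-6, 5, -2); (5, -1/2, 4) → (4, 7/2, 0)
T5 shear: z ← z + 1·x: (-6, 5, -2) → (-6, 5, -8); (4, 7/2, 0) → (4, 7/2, 4)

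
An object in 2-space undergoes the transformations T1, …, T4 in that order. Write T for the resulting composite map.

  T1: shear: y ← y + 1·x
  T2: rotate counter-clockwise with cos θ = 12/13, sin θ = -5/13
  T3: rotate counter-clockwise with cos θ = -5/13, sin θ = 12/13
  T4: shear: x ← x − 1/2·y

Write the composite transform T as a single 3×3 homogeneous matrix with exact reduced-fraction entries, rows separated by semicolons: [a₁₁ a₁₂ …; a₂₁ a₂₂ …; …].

T1 = [1 0 0; 1 1 0; 0 0 1]
T2·T1 = [17/13 5/13 0; 7/13 12/13 0; 0 0 1]
T3·…·T1 = [-1 -1 0; 1 0 0; 0 0 1]
T4·…·T1 = [-3/2 -1 0; 1 0 0; 0 0 1]

T = [-3/2 -1 0; 1 0 0; 0 0 1]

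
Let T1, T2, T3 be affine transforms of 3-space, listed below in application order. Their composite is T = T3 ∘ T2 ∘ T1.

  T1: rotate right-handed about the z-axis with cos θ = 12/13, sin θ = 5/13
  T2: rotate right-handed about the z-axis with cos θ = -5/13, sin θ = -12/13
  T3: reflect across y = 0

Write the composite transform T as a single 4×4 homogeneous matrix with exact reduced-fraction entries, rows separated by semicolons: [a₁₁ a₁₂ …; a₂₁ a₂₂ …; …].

T = [0 1 0 0; 1 0 0 0; 0 0 1 0; 0 0 0 1]

T1 = [12/13 -5/13 0 0; 5/13 12/13 0 0; 0 0 1 0; 0 0 0 1]
T2·T1 = [0 1 0 0; -1 0 0 0; 0 0 1 0; 0 0 0 1]
T3·…·T1 = [0 1 0 0; 1 0 0 0; 0 0 1 0; 0 0 0 1]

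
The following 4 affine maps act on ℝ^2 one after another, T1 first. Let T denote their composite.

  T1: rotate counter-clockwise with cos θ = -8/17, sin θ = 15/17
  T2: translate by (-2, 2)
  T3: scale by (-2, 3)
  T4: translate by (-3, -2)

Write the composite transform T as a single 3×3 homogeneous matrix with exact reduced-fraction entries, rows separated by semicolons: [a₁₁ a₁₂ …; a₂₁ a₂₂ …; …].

T = [16/17 30/17 1; 45/17 -24/17 4; 0 0 1]

T1 = [-8/17 -15/17 0; 15/17 -8/17 0; 0 0 1]
T2·T1 = [-8/17 -15/17 -2; 15/17 -8/17 2; 0 0 1]
T3·…·T1 = [16/17 30/17 4; 45/17 -24/17 6; 0 0 1]
T4·…·T1 = [16/17 30/17 1; 45/17 -24/17 4; 0 0 1]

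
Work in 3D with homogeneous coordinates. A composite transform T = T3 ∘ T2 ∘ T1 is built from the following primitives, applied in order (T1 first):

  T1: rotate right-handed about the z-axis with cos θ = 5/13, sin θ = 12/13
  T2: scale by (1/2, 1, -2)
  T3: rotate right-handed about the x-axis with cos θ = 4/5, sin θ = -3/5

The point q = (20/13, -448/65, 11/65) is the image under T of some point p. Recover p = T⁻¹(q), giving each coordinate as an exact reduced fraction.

p = (-4, -5, 2)

T1 = [5/13 -12/13 0 0; 12/13 5/13 0 0; 0 0 1 0; 0 0 0 1]
T2·T1 = [5/26 -6/13 0 0; 12/13 5/13 0 0; 0 0 -2 0; 0 0 0 1]
T3·…·T1 = [5/26 -6/13 0 0; 48/65 4/13 -6/5 0; -36/65 -3/13 -8/5 0; 0 0 0 1]
det M = -1; M⁻¹ = [10/13 48/65 -36/65 0; -24/13 4/13 -3/13 0; 0 -3/10 -2/5 0; 0 0 0 1]
M⁻¹ · (20/13, -448/65, 11/65)ᵀ = (-4, -5, 2)ᵀ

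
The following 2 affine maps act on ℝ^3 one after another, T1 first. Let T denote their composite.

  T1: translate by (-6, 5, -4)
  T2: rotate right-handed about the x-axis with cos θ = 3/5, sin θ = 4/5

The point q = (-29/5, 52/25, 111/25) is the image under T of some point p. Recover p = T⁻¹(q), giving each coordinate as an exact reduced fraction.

T1 = [1 0 0 -6; 0 1 0 5; 0 0 1 -4; 0 0 0 1]
T2·T1 = [1 0 0 -6; 0 3/5 -4/5 31/5; 0 4/5 3/5 8/5; 0 0 0 1]
det M = 1; M⁻¹ = [1 0 0 6; 0 3/5 4/5 -5; 0 -4/5 3/5 4; 0 0 0 1]
M⁻¹ · (-29/5, 52/25, 111/25)ᵀ = (1/5, -1/5, 5)ᵀ

p = (1/5, -1/5, 5)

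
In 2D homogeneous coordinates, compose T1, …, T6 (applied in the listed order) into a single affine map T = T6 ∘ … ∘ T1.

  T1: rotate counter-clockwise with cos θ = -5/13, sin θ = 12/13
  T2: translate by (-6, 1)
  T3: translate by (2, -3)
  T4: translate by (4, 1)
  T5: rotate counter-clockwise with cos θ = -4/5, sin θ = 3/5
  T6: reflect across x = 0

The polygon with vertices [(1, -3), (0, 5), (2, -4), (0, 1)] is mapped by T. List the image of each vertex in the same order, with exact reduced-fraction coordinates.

image vertices: (166/65, 37/65), (-354/65, -28/65), (49/13, -2/13), (-102/65, 36/65)

T1 rotate counter-clockwise with cos θ = -5/13, sin θ = 12/13: (1, -3) → (31/13, 27/13); (0, 5) → (-60/13, -25/13); (2, -4) → (38/13, 44/13); (0, 1) → (-12/13, -5/13)
T2 translate by (-6, 1): (31/13, 27/13) → (-47/13, 40/13); (-60/13, -25/13) → (-138/13, -12/13); (38/13, 44/13) → (-40/13, 57/13); (-12/13, -5/13) → (-90/13, 8/13)
T3 translate by (2, -3): (-47/13, 40/13) → (-21/13, 1/13); (-138/13, -12/13) → (-112/13, -51/13); (-40/13, 57/13) → (-14/13, 18/13); (-90/13, 8/13) → (-64/13, -31/13)
T4 translate by (4, 1): (-21/13, 1/13) → (31/13, 14/13); (-112/13, -51/13) → (-60/13, -38/13); (-14/13, 18/13) → (38/13, 31/13); (-64/13, -31/13) → (-12/13, -18/13)
T5 rotate counter-clockwise with cos θ = -4/5, sin θ = 3/5: (31/13, 14/13) → (-166/65, 37/65); (-60/13, -38/13) → (354/65, -28/65); (38/13, 31/13) → (-49/13, -2/13); (-12/13, -18/13) → (102/65, 36/65)
T6 reflect across x = 0: (-166/65, 37/65) → (166/65, 37/65); (354/65, -28/65) → (-354/65, -28/65); (-49/13, -2/13) → (49/13, -2/13); (102/65, 36/65) → (-102/65, 36/65)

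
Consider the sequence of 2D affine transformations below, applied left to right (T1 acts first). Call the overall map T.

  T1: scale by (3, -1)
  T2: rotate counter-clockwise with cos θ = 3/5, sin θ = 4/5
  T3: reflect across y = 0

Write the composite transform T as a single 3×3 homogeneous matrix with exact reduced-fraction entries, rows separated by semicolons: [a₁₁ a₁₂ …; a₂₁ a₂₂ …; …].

T = [9/5 4/5 0; -12/5 3/5 0; 0 0 1]

T1 = [3 0 0; 0 -1 0; 0 0 1]
T2·T1 = [9/5 4/5 0; 12/5 -3/5 0; 0 0 1]
T3·…·T1 = [9/5 4/5 0; -12/5 3/5 0; 0 0 1]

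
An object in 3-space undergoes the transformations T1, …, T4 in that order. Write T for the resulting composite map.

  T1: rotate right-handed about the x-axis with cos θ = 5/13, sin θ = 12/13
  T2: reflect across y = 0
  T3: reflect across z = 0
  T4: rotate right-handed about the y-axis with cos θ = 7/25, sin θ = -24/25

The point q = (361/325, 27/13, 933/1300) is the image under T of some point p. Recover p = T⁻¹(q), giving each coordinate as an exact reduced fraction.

T1 = [1 0 0 0; 0 5/13 -12/13 0; 0 12/13 5/13 0; 0 0 0 1]
T2·T1 = [1 0 0 0; 0 -5/13 12/13 0; 0 12/13 5/13 0; 0 0 0 1]
T3·…·T1 = [1 0 0 0; 0 -5/13 12/13 0; 0 -12/13 -5/13 0; 0 0 0 1]
T4·…·T1 = [7/25 288/325 24/65 0; 0 -5/13 12/13 0; 24/25 -84/325 -7/65 0; 0 0 0 1]
det M = 1; M⁻¹ = [7/25 0 24/25 0; 288/325 -5/13 -84/325 0; 24/65 12/13 -7/65 0; 0 0 0 1]
M⁻¹ · (361/325, 27/13, 933/1300)ᵀ = (1, 0, 9/4)ᵀ

p = (1, 0, 9/4)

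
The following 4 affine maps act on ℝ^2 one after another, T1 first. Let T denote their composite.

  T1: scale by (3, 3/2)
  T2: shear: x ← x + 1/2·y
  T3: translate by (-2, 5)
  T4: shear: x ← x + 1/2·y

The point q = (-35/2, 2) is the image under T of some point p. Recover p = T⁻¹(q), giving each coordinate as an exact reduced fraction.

T1 = [3 0 0; 0 3/2 0; 0 0 1]
T2·T1 = [3 3/4 0; 0 3/2 0; 0 0 1]
T3·…·T1 = [3 3/4 -2; 0 3/2 5; 0 0 1]
T4·…·T1 = [3 3/2 1/2; 0 3/2 5; 0 0 1]
det M = 9/2; M⁻¹ = [1/3 -1/3 3/2; 0 2/3 -10/3; 0 0 1]
M⁻¹ · (-35/2, 2)ᵀ = (-5, -2)ᵀ

p = (-5, -2)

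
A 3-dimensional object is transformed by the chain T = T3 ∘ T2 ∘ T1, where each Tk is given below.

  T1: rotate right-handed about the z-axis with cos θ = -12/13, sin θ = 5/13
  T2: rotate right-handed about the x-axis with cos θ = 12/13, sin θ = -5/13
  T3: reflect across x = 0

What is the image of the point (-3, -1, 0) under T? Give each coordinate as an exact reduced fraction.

T(p) = (-41/13, -36/169, 15/169)

T1 rotate right-handed about the z-axis with cos θ = -12/13, sin θ = 5/13: (-3, -1, 0) → (41/13, -3/13, 0)
T2 rotate right-handed about the x-axis with cos θ = 12/13, sin θ = -5/13: (41/13, -3/13, 0) → (41/13, -36/169, 15/169)
T3 reflect across x = 0: (41/13, -36/169, 15/169) → (-41/13, -36/169, 15/169)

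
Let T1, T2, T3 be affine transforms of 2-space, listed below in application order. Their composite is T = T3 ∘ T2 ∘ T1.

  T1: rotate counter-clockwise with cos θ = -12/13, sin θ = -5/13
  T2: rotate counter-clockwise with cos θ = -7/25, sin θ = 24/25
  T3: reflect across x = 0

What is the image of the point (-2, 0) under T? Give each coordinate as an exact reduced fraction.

T1 rotate counter-clockwise with cos θ = -12/13, sin θ = -5/13: (-2, 0) → (24/13, 10/13)
T2 rotate counter-clockwise with cos θ = -7/25, sin θ = 24/25: (24/13, 10/13) → (-408/325, 506/325)
T3 reflect across x = 0: (-408/325, 506/325) → (408/325, 506/325)

T(p) = (408/325, 506/325)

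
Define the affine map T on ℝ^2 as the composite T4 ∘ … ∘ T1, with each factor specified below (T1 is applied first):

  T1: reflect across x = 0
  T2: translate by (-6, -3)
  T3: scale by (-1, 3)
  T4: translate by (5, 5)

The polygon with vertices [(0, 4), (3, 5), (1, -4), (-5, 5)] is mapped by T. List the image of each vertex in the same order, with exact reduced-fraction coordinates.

image vertices: (11, 8), (14, 11), (12, -16), (6, 11)

T1 reflect across x = 0: (0, 4) → (0, 4); (3, 5) → (-3, 5); (1, -4) → (-1, -4); (-5, 5) → (5, 5)
T2 translate by (-6, -3): (0, 4) → (-6, 1); (-3, 5) → (-9, 2); (-1, -4) → (-7, -7); (5, 5) → (-1, 2)
T3 scale by (-1, 3): (-6, 1) → (6, 3); (-9, 2) → (9, 6); (-7, -7) → (7, -21); (-1, 2) → (1, 6)
T4 translate by (5, 5): (6, 3) → (11, 8); (9, 6) → (14, 11); (7, -21) → (12, -16); (1, 6) → (6, 11)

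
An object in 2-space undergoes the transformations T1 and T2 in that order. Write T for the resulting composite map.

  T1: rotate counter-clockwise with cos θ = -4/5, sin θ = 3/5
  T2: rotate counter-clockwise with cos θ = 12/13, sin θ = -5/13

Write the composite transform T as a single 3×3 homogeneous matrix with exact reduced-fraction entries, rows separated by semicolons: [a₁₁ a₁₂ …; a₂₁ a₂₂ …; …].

T = [-33/65 -56/65 0; 56/65 -33/65 0; 0 0 1]

T1 = [-4/5 -3/5 0; 3/5 -4/5 0; 0 0 1]
T2·T1 = [-33/65 -56/65 0; 56/65 -33/65 0; 0 0 1]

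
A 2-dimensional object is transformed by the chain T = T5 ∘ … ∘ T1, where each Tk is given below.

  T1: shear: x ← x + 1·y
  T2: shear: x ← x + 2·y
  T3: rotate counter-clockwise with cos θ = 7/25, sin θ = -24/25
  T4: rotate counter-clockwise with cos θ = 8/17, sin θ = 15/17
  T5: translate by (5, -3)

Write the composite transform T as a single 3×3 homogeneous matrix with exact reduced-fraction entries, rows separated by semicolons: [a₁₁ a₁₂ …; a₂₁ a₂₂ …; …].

T1 = [1 1 0; 0 1 0; 0 0 1]
T2·T1 = [1 3 0; 0 1 0; 0 0 1]
T3·…·T1 = [7/25 9/5 0; -24/25 -13/5 0; 0 0 1]
T4·…·T1 = [416/425 267/85 0; -87/425 31/85 0; 0 0 1]
T5·…·T1 = [416/425 267/85 5; -87/425 31/85 -3; 0 0 1]

T = [416/425 267/85 5; -87/425 31/85 -3; 0 0 1]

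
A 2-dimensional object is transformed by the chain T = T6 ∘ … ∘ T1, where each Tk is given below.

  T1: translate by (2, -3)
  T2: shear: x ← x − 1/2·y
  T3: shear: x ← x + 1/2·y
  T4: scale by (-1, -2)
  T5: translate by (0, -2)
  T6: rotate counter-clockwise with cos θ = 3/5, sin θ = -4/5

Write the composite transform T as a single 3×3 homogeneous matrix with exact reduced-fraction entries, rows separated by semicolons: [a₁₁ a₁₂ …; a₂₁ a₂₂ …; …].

T = [-3/5 -8/5 2; 4/5 -6/5 4; 0 0 1]

T1 = [1 0 2; 0 1 -3; 0 0 1]
T2·T1 = [1 -1/2 7/2; 0 1 -3; 0 0 1]
T3·…·T1 = [1 0 2; 0 1 -3; 0 0 1]
T4·…·T1 = [-1 0 -2; 0 -2 6; 0 0 1]
T5·…·T1 = [-1 0 -2; 0 -2 4; 0 0 1]
T6·…·T1 = [-3/5 -8/5 2; 4/5 -6/5 4; 0 0 1]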